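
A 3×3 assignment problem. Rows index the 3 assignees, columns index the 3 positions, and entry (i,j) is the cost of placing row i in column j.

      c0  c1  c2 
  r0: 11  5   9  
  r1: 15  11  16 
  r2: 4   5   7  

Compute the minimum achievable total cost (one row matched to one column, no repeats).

Minimum assignment cost: 24

optimal assignment: row0→col2 (cost 9), row1→col1 (cost 11), row2→col0 (cost 4)
total = 9 + 11 + 4 = 24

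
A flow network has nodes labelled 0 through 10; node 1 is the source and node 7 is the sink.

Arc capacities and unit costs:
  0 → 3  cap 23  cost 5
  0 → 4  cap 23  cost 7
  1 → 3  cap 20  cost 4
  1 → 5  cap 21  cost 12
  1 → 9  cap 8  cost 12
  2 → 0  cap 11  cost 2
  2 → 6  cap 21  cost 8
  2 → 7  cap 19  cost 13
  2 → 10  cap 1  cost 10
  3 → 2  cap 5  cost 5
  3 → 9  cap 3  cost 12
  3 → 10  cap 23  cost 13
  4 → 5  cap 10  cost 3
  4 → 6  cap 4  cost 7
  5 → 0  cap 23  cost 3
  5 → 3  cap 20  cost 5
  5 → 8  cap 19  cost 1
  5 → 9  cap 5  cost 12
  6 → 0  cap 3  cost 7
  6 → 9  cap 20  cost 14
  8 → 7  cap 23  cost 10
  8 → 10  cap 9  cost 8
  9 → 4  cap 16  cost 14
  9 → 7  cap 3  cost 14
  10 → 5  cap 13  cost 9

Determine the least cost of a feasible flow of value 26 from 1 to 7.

shortest-cost path #1: 1→3→2→7 push 5 @ unit cost 22 (adds 110)
shortest-cost path #2: 1→5→8→7 push 19 @ unit cost 23 (adds 437)
shortest-cost path #3: 1→9→7 push 2 @ unit cost 26 (adds 52)
total cost = 599

Minimum cost for 26 units: 599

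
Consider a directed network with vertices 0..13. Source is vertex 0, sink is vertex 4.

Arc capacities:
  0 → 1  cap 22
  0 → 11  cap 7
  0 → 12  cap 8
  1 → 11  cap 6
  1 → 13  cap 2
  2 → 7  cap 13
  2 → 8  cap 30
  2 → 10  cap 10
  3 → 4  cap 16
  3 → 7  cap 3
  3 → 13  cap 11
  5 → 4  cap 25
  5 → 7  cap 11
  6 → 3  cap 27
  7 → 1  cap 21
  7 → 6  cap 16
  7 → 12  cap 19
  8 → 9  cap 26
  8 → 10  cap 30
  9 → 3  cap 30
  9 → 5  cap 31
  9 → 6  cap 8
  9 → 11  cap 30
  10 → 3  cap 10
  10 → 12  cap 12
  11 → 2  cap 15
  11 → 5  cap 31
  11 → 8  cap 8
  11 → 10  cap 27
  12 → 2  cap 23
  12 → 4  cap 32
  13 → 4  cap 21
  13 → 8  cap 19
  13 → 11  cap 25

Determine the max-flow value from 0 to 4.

augment #1: 0→12→4 bottleneck 8, total now 8
augment #2: 0→1→13→4 bottleneck 2, total now 10
augment #3: 0→11→5→4 bottleneck 7, total now 17
augment #4: 0→1→11→5→4 bottleneck 6, total now 23

Maximum flow value: 23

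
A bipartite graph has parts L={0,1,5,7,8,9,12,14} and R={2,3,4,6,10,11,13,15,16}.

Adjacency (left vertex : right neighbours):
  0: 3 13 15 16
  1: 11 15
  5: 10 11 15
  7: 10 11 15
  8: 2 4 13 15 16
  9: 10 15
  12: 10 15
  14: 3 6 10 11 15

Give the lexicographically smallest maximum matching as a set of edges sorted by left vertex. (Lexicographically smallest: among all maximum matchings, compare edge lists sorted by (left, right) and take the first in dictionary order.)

|M| = 6 (so the lex-smallest maximum matching has 6 edges)
process left vertices in ascending order; for each, take the smallest-labelled available neighbour that still permits 6 edges overall, or leave it unmatched if none does
lex-smallest matching: {0-3, 1-11, 5-10, 7-15, 8-2, 14-6}

Lex-smallest maximum matching: {(0,3), (1,11), (5,10), (7,15), (8,2), (14,6)}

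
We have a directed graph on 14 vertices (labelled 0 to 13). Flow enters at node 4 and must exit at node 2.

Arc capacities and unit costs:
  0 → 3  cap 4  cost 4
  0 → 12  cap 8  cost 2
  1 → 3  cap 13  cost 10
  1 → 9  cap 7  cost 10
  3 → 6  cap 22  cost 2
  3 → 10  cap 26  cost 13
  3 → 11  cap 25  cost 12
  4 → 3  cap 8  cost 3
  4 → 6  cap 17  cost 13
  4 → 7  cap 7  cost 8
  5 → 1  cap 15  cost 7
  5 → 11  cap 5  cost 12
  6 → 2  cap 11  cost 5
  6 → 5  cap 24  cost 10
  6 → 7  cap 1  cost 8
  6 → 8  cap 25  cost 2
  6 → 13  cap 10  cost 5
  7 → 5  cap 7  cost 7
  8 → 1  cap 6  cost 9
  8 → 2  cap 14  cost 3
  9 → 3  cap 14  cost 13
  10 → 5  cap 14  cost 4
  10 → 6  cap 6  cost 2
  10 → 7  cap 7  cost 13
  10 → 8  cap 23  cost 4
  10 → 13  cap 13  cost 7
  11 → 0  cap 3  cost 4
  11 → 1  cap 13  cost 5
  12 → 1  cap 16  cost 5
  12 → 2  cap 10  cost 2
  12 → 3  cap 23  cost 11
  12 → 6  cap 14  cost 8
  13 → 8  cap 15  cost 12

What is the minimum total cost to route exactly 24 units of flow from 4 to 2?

Minimum cost for 24 units: 368

shortest-cost path #1: 4→3→6→2 push 8 @ unit cost 10 (adds 80)
shortest-cost path #2: 4→6→2 push 3 @ unit cost 18 (adds 54)
shortest-cost path #3: 4→6→8→2 push 13 @ unit cost 18 (adds 234)
total cost = 368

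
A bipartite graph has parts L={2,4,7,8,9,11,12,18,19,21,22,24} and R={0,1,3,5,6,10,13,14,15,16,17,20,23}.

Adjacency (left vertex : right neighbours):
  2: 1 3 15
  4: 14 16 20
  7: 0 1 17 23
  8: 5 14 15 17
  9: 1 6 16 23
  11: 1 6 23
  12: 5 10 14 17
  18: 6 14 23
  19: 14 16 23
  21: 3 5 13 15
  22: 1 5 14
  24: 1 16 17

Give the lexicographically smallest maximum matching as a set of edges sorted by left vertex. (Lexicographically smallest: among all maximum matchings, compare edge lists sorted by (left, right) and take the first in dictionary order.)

|M| = 12 (so the lex-smallest maximum matching has 12 edges)
process left vertices in ascending order; for each, take the smallest-labelled available neighbour that still permits 12 edges overall, or leave it unmatched if none does
lex-smallest matching: {2-1, 4-20, 7-0, 8-15, 9-6, 11-23, 12-10, 18-14, 19-16, 21-3, 22-5, 24-17}

Lex-smallest maximum matching: {(2,1), (4,20), (7,0), (8,15), (9,6), (11,23), (12,10), (18,14), (19,16), (21,3), (22,5), (24,17)}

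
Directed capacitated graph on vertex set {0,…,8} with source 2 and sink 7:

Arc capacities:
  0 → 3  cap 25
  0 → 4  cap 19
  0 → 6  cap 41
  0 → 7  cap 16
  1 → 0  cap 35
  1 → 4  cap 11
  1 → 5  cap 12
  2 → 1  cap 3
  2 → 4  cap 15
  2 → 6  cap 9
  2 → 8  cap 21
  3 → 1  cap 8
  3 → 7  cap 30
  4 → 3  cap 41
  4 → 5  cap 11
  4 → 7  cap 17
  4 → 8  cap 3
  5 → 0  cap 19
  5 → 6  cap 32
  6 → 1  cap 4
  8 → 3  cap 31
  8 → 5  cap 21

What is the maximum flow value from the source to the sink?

augment #1: 2→4→7 bottleneck 15, total now 15
augment #2: 2→1→0→7 bottleneck 3, total now 18
augment #3: 2→8→3→7 bottleneck 21, total now 39
augment #4: 2→6→1→0→7 bottleneck 4, total now 43

Maximum flow value: 43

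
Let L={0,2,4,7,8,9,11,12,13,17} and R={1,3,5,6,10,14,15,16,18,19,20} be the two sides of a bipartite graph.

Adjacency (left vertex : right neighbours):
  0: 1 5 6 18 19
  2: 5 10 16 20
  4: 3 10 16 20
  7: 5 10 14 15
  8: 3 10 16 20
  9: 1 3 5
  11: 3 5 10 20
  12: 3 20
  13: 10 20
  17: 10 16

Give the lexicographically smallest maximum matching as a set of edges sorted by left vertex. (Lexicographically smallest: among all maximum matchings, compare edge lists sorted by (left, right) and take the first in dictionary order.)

Lex-smallest maximum matching: {(0,6), (2,5), (4,3), (7,14), (8,10), (9,1), (11,20), (17,16)}

|M| = 8 (so the lex-smallest maximum matching has 8 edges)
process left vertices in ascending order; for each, take the smallest-labelled available neighbour that still permits 8 edges overall, or leave it unmatched if none does
lex-smallest matching: {0-6, 2-5, 4-3, 7-14, 8-10, 9-1, 11-20, 17-16}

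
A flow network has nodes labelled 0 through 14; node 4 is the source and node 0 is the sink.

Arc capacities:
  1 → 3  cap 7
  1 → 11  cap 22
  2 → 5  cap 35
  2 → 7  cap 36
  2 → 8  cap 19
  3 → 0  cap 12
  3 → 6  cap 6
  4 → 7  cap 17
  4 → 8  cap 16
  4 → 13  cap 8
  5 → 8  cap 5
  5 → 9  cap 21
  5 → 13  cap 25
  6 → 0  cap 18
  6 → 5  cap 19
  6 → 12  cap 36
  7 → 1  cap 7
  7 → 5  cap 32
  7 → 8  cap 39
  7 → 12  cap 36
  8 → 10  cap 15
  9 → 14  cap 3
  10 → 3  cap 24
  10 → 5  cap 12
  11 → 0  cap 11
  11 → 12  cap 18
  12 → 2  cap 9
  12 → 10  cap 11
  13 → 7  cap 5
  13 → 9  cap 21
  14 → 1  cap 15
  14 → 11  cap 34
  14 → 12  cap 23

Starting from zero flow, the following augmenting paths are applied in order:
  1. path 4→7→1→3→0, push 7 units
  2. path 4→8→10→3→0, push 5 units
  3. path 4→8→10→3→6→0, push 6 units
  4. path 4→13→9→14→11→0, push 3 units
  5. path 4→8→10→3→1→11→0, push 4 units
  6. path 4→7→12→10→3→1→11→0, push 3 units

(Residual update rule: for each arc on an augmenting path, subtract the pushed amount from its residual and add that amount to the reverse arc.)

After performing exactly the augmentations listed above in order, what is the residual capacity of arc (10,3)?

after path 1 (4→7→1→3→0, push 7): res(10,3)=24
after path 2 (4→8→10→3→0, push 5): res(10,3)=19
after path 3 (4→8→10→3→6→0, push 6): res(10,3)=13
after path 4 (4→13→9→14→11→0, push 3): res(10,3)=13
after path 5 (4→8→10→3→1→11→0, push 4): res(10,3)=9
after path 6 (4→7→12→10→3→1→11→0, push 3): res(10,3)=6

Residual capacity of (10,3): 6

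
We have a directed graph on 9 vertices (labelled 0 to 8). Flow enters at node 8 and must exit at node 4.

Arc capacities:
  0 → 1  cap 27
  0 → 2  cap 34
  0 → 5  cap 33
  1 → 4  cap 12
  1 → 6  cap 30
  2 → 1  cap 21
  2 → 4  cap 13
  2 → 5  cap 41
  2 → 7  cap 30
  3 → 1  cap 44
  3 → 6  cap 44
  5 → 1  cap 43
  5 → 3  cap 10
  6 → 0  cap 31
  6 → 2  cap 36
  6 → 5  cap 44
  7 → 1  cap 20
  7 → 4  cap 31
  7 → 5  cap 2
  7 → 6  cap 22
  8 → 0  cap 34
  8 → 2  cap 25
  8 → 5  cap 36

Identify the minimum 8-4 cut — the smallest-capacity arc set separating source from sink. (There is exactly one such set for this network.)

augment #1: 8→2→4 push 13
augment #2: 8→0→1→4 push 12
augment #3: 8→2→7→4 push 12
augment #4: 8→0→2→7→4 push 18
max flow = 55; residual-reachable set from 8 gives S-side
cut edges (S→T): {(1,4), (2,4), (2,7)} total cap 55

Min-cut arcs: {(1,4), (2,4), (2,7)} (total capacity 55)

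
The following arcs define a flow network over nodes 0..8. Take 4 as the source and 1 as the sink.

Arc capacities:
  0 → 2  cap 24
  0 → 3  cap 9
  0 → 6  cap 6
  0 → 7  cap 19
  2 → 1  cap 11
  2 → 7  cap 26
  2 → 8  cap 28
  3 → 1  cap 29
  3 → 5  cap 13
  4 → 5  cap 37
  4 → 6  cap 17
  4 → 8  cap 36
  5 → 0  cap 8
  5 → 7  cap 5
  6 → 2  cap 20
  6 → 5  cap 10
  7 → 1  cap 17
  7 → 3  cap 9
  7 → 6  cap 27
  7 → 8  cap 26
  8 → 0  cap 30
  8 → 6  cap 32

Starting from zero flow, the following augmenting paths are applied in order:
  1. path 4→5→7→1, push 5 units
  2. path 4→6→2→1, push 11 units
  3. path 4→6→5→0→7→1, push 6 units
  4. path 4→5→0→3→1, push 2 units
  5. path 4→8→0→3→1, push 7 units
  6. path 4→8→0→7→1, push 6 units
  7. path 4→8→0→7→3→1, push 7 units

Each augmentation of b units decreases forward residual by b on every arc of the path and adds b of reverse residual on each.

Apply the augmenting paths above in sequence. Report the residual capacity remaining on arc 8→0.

Residual capacity of (8,0): 10

after path 1 (4→5→7→1, push 5): res(8,0)=30
after path 2 (4→6→2→1, push 11): res(8,0)=30
after path 3 (4→6→5→0→7→1, push 6): res(8,0)=30
after path 4 (4→5→0→3→1, push 2): res(8,0)=30
after path 5 (4→8→0→3→1, push 7): res(8,0)=23
after path 6 (4→8→0→7→1, push 6): res(8,0)=17
after path 7 (4→8→0→7→3→1, push 7): res(8,0)=10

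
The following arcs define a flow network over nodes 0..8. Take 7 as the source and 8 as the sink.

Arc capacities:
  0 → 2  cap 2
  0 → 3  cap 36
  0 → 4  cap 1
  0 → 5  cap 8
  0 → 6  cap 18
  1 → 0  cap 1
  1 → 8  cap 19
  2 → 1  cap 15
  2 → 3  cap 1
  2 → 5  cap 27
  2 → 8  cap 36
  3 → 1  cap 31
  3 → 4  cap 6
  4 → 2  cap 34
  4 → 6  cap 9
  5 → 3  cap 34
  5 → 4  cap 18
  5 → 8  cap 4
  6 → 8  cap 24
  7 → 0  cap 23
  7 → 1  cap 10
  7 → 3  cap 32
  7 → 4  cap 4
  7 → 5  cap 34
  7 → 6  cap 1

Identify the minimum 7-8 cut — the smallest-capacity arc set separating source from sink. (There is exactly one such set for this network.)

augment #1: 7→1→8 push 10
augment #2: 7→5→8 push 4
augment #3: 7→6→8 push 1
augment #4: 7→0→2→8 push 2
augment #5: 7→0→6→8 push 18
augment #6: 7→3→1→8 push 9
augment #7: 7→4→2→8 push 4
augment #8: 7→0→4→2→8 push 1
augment #9: 7→3→4→2→8 push 6
augment #10: 7→5→4→2→8 push 18
max flow = 73; residual-reachable set from 7 gives S-side
cut edges (S→T): {(0,2), (0,4), (0,6), (1,8), (3,4), (5,4), (5,8), (7,4), (7,6)} total cap 73

Min-cut arcs: {(0,2), (0,4), (0,6), (1,8), (3,4), (5,4), (5,8), (7,4), (7,6)} (total capacity 73)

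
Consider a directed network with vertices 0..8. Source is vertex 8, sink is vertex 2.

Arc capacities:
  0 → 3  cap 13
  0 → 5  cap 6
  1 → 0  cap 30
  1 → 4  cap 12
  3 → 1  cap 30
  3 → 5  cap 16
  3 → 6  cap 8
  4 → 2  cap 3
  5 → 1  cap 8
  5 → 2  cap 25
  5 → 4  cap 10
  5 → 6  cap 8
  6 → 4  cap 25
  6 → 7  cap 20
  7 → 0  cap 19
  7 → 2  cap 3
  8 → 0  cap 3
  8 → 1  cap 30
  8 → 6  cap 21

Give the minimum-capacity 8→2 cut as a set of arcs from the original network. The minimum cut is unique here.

augment #1: 8→0→5→2 push 3
augment #2: 8→1→4→2 push 3
augment #3: 8→6→7→2 push 3
augment #4: 8→1→0→5→2 push 3
augment #5: 8→1→0→3→5→2 push 13
max flow = 25; residual-reachable set from 8 gives S-side
cut edges (S→T): {(0,3), (0,5), (4,2), (7,2)} total cap 25

Min-cut arcs: {(0,3), (0,5), (4,2), (7,2)} (total capacity 25)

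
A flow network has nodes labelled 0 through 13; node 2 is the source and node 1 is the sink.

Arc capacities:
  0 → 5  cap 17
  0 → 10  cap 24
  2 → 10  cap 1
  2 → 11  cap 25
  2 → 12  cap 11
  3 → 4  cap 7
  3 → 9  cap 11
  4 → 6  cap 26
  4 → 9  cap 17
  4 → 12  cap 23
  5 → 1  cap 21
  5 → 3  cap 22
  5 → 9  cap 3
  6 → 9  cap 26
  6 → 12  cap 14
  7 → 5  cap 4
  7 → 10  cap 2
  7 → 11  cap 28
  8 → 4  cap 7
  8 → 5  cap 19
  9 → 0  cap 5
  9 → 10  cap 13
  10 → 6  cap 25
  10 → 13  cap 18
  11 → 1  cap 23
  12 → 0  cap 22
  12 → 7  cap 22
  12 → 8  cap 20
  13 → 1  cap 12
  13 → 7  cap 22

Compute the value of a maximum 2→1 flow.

augment #1: 2→11→1 bottleneck 23, total now 23
augment #2: 2→10→13→1 bottleneck 1, total now 24
augment #3: 2→12→0→5→1 bottleneck 11, total now 35

Maximum flow value: 35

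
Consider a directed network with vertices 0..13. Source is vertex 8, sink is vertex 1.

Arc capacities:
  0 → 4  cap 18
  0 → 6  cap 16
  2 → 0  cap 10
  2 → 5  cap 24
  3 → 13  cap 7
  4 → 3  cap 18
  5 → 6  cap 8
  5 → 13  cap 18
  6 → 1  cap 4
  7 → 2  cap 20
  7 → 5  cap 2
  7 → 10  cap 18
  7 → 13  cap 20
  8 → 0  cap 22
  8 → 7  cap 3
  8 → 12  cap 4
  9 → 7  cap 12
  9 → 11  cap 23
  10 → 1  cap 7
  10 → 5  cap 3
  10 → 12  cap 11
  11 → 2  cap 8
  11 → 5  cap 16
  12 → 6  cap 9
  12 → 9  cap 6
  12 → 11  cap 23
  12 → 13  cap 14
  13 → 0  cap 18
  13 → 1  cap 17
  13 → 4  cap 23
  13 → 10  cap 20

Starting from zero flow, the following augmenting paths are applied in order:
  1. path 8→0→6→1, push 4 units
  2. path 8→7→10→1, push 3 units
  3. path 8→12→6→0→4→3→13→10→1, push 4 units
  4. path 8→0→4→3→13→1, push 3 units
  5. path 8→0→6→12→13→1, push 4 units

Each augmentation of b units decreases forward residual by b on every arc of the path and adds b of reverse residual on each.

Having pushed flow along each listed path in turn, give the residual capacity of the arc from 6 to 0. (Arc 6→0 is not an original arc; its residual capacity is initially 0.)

Residual capacity of (6,0): 4

after path 1 (8→0→6→1, push 4): res(6,0)=4
after path 2 (8→7→10→1, push 3): res(6,0)=4
after path 3 (8→12→6→0→4→3→13→10→1, push 4): res(6,0)=0
after path 4 (8→0→4→3→13→1, push 3): res(6,0)=0
after path 5 (8→0→6→12→13→1, push 4): res(6,0)=4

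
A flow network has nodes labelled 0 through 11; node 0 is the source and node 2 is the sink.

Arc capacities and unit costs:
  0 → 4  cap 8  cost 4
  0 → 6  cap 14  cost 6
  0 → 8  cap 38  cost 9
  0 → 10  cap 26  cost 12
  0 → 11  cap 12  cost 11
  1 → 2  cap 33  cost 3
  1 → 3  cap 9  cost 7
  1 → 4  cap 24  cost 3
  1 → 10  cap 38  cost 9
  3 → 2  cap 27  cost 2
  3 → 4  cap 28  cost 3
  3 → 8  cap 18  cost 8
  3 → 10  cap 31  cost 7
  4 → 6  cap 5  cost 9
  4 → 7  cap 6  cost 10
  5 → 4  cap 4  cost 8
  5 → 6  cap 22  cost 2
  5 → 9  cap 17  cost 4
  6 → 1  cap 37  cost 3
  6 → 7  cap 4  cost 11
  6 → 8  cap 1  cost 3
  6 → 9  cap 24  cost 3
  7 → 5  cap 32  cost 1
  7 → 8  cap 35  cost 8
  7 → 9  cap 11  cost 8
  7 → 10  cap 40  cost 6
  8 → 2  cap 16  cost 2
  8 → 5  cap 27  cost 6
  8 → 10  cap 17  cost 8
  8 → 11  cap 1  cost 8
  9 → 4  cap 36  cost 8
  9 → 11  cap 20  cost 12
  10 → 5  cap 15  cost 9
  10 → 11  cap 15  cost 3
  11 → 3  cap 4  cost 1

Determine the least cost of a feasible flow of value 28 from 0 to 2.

shortest-cost path #1: 0→8→2 push 16 @ unit cost 11 (adds 176)
shortest-cost path #2: 0→6→1→2 push 12 @ unit cost 12 (adds 144)
total cost = 320

Minimum cost for 28 units: 320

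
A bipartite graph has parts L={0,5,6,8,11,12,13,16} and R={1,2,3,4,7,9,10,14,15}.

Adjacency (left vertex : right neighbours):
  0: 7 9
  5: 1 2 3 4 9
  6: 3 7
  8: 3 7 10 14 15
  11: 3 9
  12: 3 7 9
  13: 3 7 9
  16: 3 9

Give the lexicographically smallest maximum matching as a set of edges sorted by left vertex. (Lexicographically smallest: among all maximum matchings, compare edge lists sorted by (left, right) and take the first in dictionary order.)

|M| = 5 (so the lex-smallest maximum matching has 5 edges)
process left vertices in ascending order; for each, take the smallest-labelled available neighbour that still permits 5 edges overall, or leave it unmatched if none does
lex-smallest matching: {0-7, 5-1, 6-3, 8-10, 11-9}

Lex-smallest maximum matching: {(0,7), (5,1), (6,3), (8,10), (11,9)}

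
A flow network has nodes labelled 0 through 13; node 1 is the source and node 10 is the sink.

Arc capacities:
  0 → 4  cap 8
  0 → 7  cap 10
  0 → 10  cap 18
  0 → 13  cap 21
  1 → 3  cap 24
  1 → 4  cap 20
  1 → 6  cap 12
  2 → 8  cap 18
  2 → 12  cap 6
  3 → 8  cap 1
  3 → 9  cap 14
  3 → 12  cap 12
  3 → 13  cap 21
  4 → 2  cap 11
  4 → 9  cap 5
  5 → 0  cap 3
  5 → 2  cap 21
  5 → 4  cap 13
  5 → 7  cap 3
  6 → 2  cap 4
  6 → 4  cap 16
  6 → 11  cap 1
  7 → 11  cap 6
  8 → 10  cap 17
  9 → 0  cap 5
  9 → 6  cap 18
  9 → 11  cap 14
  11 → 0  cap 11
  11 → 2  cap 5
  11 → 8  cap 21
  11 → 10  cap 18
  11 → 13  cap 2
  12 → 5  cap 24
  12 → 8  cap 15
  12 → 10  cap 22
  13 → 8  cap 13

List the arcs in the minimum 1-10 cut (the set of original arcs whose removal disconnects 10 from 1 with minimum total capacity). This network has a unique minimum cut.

Min-cut arcs: {(1,3), (4,2), (4,9), (6,2), (6,11)} (total capacity 45)

augment #1: 1→3→8→10 push 1
augment #2: 1→3→12→10 push 12
augment #3: 1→6→11→10 push 1
augment #4: 1→3→9→0→10 push 5
augment #5: 1→3→9→11→10 push 6
augment #6: 1→4→2→8→10 push 11
augment #7: 1→4→9→11→10 push 5
augment #8: 1→6→2→8→10 push 4
max flow = 45; residual-reachable set from 1 gives S-side
cut edges (S→T): {(1,3), (4,2), (4,9), (6,2), (6,11)} total cap 45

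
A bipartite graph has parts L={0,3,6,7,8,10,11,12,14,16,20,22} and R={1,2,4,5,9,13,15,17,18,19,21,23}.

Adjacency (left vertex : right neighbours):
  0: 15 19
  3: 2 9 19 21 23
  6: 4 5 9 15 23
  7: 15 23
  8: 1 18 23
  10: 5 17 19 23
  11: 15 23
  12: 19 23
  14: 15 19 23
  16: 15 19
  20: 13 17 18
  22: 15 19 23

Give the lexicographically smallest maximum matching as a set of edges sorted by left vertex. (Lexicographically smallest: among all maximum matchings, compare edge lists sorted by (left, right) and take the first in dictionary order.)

Lex-smallest maximum matching: {(0,15), (3,2), (6,4), (7,23), (8,1), (10,5), (12,19), (20,13)}

|M| = 8 (so the lex-smallest maximum matching has 8 edges)
process left vertices in ascending order; for each, take the smallest-labelled available neighbour that still permits 8 edges overall, or leave it unmatched if none does
lex-smallest matching: {0-15, 3-2, 6-4, 7-23, 8-1, 10-5, 12-19, 20-13}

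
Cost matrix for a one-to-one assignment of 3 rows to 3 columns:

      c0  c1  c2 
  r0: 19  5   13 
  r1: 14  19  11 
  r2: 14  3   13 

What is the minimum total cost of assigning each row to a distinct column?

Minimum assignment cost: 30

one of 2 optimal assignments: row0→col1 (cost 5), row1→col2 (cost 11), row2→col0 (cost 14)
total = 5 + 11 + 14 = 30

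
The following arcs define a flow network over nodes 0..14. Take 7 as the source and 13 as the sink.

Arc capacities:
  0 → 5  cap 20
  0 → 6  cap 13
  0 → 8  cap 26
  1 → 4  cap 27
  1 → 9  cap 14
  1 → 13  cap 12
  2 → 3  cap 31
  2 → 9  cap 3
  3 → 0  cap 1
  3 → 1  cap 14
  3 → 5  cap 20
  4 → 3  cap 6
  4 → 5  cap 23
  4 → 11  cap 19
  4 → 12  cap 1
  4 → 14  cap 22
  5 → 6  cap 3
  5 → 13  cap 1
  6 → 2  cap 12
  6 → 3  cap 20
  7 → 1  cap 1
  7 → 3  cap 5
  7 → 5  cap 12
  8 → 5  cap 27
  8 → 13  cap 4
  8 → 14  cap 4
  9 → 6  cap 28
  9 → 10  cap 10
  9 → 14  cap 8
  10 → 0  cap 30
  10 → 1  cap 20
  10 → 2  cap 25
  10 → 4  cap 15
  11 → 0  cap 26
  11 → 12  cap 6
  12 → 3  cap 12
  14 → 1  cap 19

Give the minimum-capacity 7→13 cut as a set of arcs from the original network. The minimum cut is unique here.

Min-cut arcs: {(5,6), (5,13), (7,1), (7,3)} (total capacity 10)

augment #1: 7→1→13 push 1
augment #2: 7→5→13 push 1
augment #3: 7→3→1→13 push 5
augment #4: 7→5→6→3→1→13 push 3
max flow = 10; residual-reachable set from 7 gives S-side
cut edges (S→T): {(5,6), (5,13), (7,1), (7,3)} total cap 10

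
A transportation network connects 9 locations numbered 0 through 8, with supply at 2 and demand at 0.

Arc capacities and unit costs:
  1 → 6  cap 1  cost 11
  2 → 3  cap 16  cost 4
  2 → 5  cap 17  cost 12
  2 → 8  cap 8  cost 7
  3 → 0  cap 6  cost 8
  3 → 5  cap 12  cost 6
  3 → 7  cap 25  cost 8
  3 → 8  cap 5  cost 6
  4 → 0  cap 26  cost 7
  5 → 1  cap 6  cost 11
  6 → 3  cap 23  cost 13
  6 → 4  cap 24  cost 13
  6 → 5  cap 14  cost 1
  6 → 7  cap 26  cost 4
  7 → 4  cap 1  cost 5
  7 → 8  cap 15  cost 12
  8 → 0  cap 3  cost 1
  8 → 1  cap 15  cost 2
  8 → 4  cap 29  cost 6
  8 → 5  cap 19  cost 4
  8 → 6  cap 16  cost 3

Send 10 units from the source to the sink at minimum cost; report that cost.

shortest-cost path #1: 2→8→0 push 3 @ unit cost 8 (adds 24)
shortest-cost path #2: 2→3→0 push 6 @ unit cost 12 (adds 72)
shortest-cost path #3: 2→8→4→0 push 1 @ unit cost 20 (adds 20)
total cost = 116

Minimum cost for 10 units: 116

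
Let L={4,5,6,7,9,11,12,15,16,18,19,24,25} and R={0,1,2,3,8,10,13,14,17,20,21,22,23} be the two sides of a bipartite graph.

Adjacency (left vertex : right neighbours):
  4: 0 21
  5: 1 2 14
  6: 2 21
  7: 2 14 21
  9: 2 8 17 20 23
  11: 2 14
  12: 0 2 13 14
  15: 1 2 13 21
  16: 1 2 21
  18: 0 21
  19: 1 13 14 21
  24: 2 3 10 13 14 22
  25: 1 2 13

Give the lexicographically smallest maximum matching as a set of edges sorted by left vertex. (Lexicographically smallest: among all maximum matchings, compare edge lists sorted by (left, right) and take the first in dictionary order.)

|M| = 8 (so the lex-smallest maximum matching has 8 edges)
process left vertices in ascending order; for each, take the smallest-labelled available neighbour that still permits 8 edges overall, or leave it unmatched if none does
lex-smallest matching: {4-0, 5-1, 6-2, 7-14, 9-8, 12-13, 15-21, 24-3}

Lex-smallest maximum matching: {(4,0), (5,1), (6,2), (7,14), (9,8), (12,13), (15,21), (24,3)}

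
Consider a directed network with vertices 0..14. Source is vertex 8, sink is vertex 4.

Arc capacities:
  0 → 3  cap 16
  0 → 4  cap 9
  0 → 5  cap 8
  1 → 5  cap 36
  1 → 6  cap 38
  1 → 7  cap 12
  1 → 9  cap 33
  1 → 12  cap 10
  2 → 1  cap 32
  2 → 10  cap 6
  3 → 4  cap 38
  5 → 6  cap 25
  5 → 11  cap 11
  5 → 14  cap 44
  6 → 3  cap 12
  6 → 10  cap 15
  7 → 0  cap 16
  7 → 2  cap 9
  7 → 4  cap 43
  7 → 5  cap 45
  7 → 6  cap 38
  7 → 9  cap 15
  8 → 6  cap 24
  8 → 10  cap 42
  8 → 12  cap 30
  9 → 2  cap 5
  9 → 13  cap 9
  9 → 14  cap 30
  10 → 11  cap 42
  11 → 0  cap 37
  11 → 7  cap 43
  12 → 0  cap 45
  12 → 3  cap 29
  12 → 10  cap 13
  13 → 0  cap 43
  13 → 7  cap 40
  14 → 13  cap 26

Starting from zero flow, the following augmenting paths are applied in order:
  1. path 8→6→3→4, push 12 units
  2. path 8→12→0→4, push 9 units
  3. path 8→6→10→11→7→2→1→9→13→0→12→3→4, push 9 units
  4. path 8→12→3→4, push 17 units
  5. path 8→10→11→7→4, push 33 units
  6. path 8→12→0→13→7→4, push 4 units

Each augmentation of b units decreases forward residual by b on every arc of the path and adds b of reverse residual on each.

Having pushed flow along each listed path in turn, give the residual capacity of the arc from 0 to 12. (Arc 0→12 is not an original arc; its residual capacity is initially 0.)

after path 1 (8→6→3→4, push 12): res(0,12)=0
after path 2 (8→12→0→4, push 9): res(0,12)=9
after path 3 (8→6→10→11→7→2→1→9→13→0→12→3→4, push 9): res(0,12)=0
after path 4 (8→12→3→4, push 17): res(0,12)=0
after path 5 (8→10→11→7→4, push 33): res(0,12)=0
after path 6 (8→12→0→13→7→4, push 4): res(0,12)=4

Residual capacity of (0,12): 4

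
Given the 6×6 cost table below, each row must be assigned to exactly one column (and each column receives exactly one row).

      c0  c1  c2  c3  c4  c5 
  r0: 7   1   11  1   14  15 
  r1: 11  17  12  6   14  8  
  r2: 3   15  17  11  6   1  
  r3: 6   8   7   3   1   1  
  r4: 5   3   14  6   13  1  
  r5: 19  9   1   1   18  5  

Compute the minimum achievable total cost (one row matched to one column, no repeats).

Minimum assignment cost: 13

optimal assignment: row0→col1 (cost 1), row1→col3 (cost 6), row2→col0 (cost 3), row3→col4 (cost 1), row4→col5 (cost 1), row5→col2 (cost 1)
total = 1 + 6 + 3 + 1 + 1 + 1 = 13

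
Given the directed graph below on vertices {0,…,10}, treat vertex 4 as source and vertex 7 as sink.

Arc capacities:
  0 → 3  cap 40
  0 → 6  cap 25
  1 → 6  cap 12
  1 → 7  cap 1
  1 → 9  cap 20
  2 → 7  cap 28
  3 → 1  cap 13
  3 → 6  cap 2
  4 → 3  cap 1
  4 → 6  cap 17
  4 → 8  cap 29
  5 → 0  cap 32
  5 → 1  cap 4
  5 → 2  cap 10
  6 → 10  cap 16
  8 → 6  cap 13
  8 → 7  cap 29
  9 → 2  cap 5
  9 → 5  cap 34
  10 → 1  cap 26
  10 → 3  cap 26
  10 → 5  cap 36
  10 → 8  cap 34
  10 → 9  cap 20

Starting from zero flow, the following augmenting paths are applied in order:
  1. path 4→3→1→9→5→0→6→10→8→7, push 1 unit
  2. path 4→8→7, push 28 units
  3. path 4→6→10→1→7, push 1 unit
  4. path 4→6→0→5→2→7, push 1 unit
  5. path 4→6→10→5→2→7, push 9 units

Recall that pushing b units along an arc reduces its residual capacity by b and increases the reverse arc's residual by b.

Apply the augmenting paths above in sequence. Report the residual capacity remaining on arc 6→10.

after path 1 (4→3→1→9→5→0→6→10→8→7, push 1): res(6,10)=15
after path 2 (4→8→7, push 28): res(6,10)=15
after path 3 (4→6→10→1→7, push 1): res(6,10)=14
after path 4 (4→6→0→5→2→7, push 1): res(6,10)=14
after path 5 (4→6→10→5→2→7, push 9): res(6,10)=5

Residual capacity of (6,10): 5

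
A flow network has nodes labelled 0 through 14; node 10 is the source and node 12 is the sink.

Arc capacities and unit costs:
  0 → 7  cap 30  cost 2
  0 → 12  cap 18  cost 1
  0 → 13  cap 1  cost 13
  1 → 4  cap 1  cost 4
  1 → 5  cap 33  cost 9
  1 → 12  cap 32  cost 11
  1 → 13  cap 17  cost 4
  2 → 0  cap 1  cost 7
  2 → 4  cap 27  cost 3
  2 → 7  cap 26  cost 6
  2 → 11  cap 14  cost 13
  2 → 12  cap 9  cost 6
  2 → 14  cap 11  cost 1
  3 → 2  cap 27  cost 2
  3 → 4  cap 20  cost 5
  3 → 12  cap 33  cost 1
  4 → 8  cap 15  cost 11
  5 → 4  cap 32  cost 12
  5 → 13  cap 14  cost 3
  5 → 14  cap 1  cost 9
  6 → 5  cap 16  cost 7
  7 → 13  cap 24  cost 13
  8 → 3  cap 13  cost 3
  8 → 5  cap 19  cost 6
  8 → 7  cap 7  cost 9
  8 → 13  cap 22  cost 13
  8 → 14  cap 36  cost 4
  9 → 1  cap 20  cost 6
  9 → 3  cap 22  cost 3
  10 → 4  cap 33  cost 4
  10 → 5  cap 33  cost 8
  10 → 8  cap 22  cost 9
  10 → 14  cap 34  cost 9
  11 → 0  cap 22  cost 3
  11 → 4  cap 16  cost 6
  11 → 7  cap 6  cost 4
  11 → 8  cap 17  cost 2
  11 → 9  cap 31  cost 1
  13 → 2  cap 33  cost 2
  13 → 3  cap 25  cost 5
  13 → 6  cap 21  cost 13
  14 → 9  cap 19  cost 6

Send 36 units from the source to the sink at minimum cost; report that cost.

Minimum cost for 36 units: 584

shortest-cost path #1: 10→8→3→12 push 13 @ unit cost 13 (adds 169)
shortest-cost path #2: 10→5→13→3→12 push 14 @ unit cost 17 (adds 238)
shortest-cost path #3: 10→14→9→3→12 push 6 @ unit cost 19 (adds 114)
shortest-cost path #4: 10→14→9→3→13→2→12 push 3 @ unit cost 21 (adds 63)
total cost = 584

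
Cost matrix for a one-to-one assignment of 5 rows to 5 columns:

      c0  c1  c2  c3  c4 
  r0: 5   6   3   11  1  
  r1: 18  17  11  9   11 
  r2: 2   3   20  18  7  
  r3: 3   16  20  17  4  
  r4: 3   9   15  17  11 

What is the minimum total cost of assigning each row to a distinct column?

optimal assignment: row0→col2 (cost 3), row1→col3 (cost 9), row2→col1 (cost 3), row3→col4 (cost 4), row4→col0 (cost 3)
total = 3 + 9 + 3 + 4 + 3 = 22

Minimum assignment cost: 22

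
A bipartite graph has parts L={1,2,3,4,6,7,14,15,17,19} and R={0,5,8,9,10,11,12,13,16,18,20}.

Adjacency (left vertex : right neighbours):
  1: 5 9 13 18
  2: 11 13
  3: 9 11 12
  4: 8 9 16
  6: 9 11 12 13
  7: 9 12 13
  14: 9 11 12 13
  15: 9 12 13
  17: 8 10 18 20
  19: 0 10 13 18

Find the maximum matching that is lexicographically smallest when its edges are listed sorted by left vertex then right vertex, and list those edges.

|M| = 8 (so the lex-smallest maximum matching has 8 edges)
process left vertices in ascending order; for each, take the smallest-labelled available neighbour that still permits 8 edges overall, or leave it unmatched if none does
lex-smallest matching: {1-5, 2-11, 3-9, 4-8, 6-12, 7-13, 17-10, 19-0}

Lex-smallest maximum matching: {(1,5), (2,11), (3,9), (4,8), (6,12), (7,13), (17,10), (19,0)}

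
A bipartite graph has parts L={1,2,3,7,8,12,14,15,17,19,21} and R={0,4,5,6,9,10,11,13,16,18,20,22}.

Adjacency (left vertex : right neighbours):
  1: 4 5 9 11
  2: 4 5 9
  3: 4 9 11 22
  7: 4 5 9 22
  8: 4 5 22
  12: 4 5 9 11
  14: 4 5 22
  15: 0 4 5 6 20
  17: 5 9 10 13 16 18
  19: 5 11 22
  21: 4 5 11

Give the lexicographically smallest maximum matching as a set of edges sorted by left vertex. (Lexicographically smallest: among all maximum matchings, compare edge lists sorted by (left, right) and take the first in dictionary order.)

Lex-smallest maximum matching: {(1,4), (2,5), (3,9), (7,22), (12,11), (15,0), (17,10)}

|M| = 7 (so the lex-smallest maximum matching has 7 edges)
process left vertices in ascending order; for each, take the smallest-labelled available neighbour that still permits 7 edges overall, or leave it unmatched if none does
lex-smallest matching: {1-4, 2-5, 3-9, 7-22, 12-11, 15-0, 17-10}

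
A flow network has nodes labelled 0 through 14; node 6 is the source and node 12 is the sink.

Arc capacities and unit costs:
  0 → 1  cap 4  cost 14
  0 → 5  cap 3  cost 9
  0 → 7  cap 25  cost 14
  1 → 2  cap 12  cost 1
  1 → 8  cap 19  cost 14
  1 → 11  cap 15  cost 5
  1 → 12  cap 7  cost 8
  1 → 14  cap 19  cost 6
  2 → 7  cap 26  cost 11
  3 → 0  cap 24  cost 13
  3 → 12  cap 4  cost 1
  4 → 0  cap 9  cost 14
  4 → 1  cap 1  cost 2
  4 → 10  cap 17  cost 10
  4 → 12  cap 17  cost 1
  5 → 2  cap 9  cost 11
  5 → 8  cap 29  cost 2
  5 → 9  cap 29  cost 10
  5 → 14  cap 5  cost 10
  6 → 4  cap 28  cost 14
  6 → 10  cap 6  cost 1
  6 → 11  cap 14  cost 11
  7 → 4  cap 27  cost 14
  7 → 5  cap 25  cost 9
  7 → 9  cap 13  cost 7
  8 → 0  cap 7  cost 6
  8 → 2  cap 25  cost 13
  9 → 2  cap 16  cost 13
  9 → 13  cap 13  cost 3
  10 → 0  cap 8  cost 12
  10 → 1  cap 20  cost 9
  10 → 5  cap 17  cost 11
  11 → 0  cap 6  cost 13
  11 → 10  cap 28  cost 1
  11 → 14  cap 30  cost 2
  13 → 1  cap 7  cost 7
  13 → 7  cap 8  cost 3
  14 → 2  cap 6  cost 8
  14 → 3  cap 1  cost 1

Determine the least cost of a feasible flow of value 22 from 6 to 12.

Minimum cost for 22 units: 342

shortest-cost path #1: 6→11→14→3→12 push 1 @ unit cost 15 (adds 15)
shortest-cost path #2: 6→4→12 push 17 @ unit cost 15 (adds 255)
shortest-cost path #3: 6→10→1→12 push 4 @ unit cost 18 (adds 72)
total cost = 342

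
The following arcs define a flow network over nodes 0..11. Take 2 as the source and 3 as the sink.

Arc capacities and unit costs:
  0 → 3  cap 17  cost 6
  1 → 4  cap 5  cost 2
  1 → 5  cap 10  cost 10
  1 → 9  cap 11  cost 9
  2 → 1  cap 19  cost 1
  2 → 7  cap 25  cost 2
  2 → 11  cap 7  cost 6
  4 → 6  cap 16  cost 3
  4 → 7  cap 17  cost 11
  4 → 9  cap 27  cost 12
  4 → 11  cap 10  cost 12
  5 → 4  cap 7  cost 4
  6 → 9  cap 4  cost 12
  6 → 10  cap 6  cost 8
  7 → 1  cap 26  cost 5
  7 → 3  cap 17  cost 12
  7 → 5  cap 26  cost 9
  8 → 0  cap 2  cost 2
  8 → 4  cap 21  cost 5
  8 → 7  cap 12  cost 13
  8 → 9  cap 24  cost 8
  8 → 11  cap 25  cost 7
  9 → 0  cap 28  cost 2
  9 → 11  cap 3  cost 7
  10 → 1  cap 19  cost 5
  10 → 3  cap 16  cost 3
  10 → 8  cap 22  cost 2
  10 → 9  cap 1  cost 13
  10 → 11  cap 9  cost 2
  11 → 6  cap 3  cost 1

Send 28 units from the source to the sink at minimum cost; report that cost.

Minimum cost for 28 units: 431

shortest-cost path #1: 2→7→3 push 17 @ unit cost 14 (adds 238)
shortest-cost path #2: 2→1→4→6→10→3 push 5 @ unit cost 17 (adds 85)
shortest-cost path #3: 2→11→6→10→3 push 1 @ unit cost 18 (adds 18)
shortest-cost path #4: 2→1→9→0→3 push 5 @ unit cost 18 (adds 90)
total cost = 431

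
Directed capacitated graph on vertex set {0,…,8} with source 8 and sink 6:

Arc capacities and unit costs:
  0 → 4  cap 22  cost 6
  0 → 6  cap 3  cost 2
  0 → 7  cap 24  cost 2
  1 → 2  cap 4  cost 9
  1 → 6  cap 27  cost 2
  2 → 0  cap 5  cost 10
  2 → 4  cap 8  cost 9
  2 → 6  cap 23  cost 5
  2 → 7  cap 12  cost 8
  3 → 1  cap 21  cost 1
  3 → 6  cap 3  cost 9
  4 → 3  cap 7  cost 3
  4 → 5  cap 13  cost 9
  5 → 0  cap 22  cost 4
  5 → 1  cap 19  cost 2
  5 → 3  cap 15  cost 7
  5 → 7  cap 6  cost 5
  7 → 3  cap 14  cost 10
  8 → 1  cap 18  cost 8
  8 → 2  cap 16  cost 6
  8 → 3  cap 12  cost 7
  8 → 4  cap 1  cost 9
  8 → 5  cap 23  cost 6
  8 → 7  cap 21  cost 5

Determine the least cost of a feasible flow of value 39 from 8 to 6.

shortest-cost path #1: 8→1→6 push 18 @ unit cost 10 (adds 180)
shortest-cost path #2: 8→3→1→6 push 9 @ unit cost 10 (adds 90)
shortest-cost path #3: 8→2→6 push 12 @ unit cost 11 (adds 132)
total cost = 402

Minimum cost for 39 units: 402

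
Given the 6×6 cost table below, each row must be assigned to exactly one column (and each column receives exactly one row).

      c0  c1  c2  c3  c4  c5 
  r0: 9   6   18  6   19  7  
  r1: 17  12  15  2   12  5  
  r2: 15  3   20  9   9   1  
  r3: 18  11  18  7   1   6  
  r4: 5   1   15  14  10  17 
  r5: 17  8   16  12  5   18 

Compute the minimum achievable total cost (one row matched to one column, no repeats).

optimal assignment: row0→col0 (cost 9), row1→col3 (cost 2), row2→col5 (cost 1), row3→col4 (cost 1), row4→col1 (cost 1), row5→col2 (cost 16)
total = 9 + 2 + 1 + 1 + 1 + 16 = 30

Minimum assignment cost: 30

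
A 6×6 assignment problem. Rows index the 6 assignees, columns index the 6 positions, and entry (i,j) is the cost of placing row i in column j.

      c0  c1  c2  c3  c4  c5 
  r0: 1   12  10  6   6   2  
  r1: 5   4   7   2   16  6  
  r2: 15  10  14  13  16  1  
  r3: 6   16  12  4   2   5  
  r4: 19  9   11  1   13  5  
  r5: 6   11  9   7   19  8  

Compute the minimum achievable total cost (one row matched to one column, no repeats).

Minimum assignment cost: 18

optimal assignment: row0→col0 (cost 1), row1→col1 (cost 4), row2→col5 (cost 1), row3→col4 (cost 2), row4→col3 (cost 1), row5→col2 (cost 9)
total = 1 + 4 + 1 + 2 + 1 + 9 = 18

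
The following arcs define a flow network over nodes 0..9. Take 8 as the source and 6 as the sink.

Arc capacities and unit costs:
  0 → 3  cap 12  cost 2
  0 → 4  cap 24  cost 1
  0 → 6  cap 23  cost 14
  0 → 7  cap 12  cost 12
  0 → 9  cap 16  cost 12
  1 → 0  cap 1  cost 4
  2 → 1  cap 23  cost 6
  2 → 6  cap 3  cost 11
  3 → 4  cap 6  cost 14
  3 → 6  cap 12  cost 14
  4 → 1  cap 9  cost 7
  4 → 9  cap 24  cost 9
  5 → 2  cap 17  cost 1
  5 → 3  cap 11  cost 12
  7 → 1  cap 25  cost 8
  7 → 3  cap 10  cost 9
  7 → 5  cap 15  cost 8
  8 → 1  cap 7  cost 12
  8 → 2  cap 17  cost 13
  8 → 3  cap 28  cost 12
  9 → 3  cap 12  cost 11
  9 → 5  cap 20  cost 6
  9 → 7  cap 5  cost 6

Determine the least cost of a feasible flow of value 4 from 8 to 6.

Minimum cost for 4 units: 98

shortest-cost path #1: 8→2→6 push 3 @ unit cost 24 (adds 72)
shortest-cost path #2: 8→3→6 push 1 @ unit cost 26 (adds 26)
total cost = 98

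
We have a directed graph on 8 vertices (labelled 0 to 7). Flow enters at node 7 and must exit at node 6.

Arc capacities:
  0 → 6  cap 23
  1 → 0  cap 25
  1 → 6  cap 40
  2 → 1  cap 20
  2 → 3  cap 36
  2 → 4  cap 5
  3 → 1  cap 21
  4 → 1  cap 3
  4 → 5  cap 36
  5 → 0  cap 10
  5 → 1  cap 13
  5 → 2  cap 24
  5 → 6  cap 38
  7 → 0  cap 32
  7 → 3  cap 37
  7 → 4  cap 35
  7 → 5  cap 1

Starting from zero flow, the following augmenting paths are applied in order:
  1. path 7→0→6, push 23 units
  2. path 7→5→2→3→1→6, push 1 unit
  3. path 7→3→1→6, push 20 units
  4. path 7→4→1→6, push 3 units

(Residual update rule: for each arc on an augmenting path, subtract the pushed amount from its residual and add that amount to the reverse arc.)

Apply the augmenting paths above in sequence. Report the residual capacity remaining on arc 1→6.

Residual capacity of (1,6): 16

after path 1 (7→0→6, push 23): res(1,6)=40
after path 2 (7→5→2→3→1→6, push 1): res(1,6)=39
after path 3 (7→3→1→6, push 20): res(1,6)=19
after path 4 (7→4→1→6, push 3): res(1,6)=16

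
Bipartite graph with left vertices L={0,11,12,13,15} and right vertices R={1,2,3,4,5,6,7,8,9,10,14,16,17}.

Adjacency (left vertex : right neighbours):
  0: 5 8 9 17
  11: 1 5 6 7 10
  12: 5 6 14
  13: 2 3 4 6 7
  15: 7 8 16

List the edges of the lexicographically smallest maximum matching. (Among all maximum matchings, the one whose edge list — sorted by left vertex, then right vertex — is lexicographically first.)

|M| = 5 (so the lex-smallest maximum matching has 5 edges)
process left vertices in ascending order; for each, take the smallest-labelled available neighbour that still permits 5 edges overall, or leave it unmatched if none does
lex-smallest matching: {0-5, 11-1, 12-6, 13-2, 15-7}

Lex-smallest maximum matching: {(0,5), (11,1), (12,6), (13,2), (15,7)}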